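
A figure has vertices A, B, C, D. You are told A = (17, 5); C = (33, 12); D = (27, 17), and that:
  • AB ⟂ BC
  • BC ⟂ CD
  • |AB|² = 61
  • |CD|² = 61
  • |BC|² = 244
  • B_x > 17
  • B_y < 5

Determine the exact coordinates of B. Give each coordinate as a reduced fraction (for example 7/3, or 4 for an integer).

B = (23, 0)

1. B_x = 23  [[BC ⟂ CD ⇒ 6x-5y-138=0] ∩ [|B−(17, 5)|²=61]]
2. B_y = 0  [[BC ⟂ CD ⇒ 6x-5y-138=0] ∩ [|B−(17, 5)|²=61]]
   so B = (23, 0)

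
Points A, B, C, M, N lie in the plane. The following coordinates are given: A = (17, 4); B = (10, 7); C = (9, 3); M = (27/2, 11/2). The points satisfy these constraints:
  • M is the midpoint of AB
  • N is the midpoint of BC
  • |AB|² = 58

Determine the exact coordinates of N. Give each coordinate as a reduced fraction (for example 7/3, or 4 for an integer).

1. N_x = 19/2  [2·N = B+C = (10, 7)+(9, 3)]
2. N_y = 5  [2·N = B+C = (10, 7)+(9, 3)]
   so N = (19/2, 5)

N = (19/2, 5)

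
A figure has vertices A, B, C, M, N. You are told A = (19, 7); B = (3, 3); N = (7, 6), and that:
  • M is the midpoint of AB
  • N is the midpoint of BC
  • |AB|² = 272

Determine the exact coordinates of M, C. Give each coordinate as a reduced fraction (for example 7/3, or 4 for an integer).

1. M_x = 11  [2·M = A+B = (19, 7)+(3, 3)]
2. M_y = 5  [2·M = A+B = (19, 7)+(3, 3)]
   so M = (11, 5)
3. C_x = 11  [C = 2·N−B = 2·(7, 6)−(3, 3)]
4. C_y = 9  [C = 2·N−B = 2·(7, 6)−(3, 3)]
   so C = (11, 9)

M = (11, 5)
C = (11, 9)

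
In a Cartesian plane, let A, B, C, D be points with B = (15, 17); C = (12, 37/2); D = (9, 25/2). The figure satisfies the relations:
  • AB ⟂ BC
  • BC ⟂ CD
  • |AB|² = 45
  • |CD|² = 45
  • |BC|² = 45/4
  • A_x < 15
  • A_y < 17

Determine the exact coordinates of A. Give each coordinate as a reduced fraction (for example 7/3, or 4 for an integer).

A = (12, 11)

1. A_x = 12  [[AB ⟂ BC ⇒ 3x-3/2y-39/2=0] ∩ [|A−(15, 17)|²=45]]
2. A_y = 11  [[AB ⟂ BC ⇒ 3x-3/2y-39/2=0] ∩ [|A−(15, 17)|²=45]]
   so A = (12, 11)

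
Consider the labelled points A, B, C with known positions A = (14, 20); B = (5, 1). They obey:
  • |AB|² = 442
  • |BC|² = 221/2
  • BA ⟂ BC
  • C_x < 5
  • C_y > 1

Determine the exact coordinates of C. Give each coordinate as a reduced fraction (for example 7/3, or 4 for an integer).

1. C_x = -9/2  [[BA ⟂ BC ⇒ 9x+19y-64=0] ∩ [|C−(5, 1)|²=221/2]]
2. C_y = 11/2  [[BA ⟂ BC ⇒ 9x+19y-64=0] ∩ [|C−(5, 1)|²=221/2]]
   so C = (-9/2, 11/2)

C = (-9/2, 11/2)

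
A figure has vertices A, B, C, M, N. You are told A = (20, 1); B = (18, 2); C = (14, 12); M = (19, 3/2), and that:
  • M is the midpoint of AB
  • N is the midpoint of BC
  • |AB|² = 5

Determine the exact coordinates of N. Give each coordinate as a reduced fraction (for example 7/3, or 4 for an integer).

N = (16, 7)

1. N_x = 16  [2·N = B+C = (18, 2)+(14, 12)]
2. N_y = 7  [2·N = B+C = (18, 2)+(14, 12)]
   so N = (16, 7)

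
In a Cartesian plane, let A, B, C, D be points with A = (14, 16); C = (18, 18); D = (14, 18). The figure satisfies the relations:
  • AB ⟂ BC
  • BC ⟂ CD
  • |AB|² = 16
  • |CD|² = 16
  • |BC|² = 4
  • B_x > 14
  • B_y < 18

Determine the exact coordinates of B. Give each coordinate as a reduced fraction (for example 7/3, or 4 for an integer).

B = (18, 16)

1. B_x = 18  [[BC ⟂ CD ⇒ 4x-72=0] ∩ [|B−(14, 16)|²=16]]
2. B_y = 16  [[BC ⟂ CD ⇒ 4x-72=0] ∩ [|B−(14, 16)|²=16]]
   so B = (18, 16)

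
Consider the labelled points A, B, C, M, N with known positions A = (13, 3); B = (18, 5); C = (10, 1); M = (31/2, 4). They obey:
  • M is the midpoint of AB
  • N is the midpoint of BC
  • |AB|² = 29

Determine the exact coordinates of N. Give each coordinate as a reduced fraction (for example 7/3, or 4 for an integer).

N = (14, 3)

1. N_x = 14  [2·N = B+C = (18, 5)+(10, 1)]
2. N_y = 3  [2·N = B+C = (18, 5)+(10, 1)]
   so N = (14, 3)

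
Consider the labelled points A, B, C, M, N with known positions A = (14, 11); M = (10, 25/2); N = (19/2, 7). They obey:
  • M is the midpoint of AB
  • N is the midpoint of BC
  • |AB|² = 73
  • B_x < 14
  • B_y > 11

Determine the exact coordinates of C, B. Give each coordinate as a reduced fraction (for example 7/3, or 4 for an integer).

1. B_x = 6  [B = 2·M−A = 2·(10, 25/2)−(14, 11)]
2. B_y = 14  [B = 2·M−A = 2·(10, 25/2)−(14, 11)]
   so B = (6, 14)
3. C_x = 13  [C = 2·N−B = 2·(19/2, 7)−(6, 14)]
4. C_y = 0  [C = 2·N−B = 2·(19/2, 7)−(6, 14)]
   so C = (13, 0)

C = (13, 0)
B = (6, 14)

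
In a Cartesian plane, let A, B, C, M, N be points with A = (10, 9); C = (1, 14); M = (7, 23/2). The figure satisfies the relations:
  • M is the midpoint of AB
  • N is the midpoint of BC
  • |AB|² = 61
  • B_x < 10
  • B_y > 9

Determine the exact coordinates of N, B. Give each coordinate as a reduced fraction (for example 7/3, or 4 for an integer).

1. B_x = 4  [B = 2·M−A = 2·(7, 23/2)−(10, 9)]
2. B_y = 14  [B = 2·M−A = 2·(7, 23/2)−(10, 9)]
   so B = (4, 14)
3. N_x = 5/2  [2·N = B+C = (4, 14)+(1, 14)]
4. N_y = 14  [2·N = B+C = (4, 14)+(1, 14)]
   so N = (5/2, 14)

N = (5/2, 14)
B = (4, 14)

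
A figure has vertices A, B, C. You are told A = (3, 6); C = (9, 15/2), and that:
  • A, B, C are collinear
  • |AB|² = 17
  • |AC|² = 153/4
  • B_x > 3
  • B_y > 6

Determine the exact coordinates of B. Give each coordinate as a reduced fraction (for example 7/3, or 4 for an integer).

1. B_x = 7  [[A, B, C are collinear ⇒ 3/2x-6y+63/2=0] ∩ [|B−(3, 6)|²=17]]
2. B_y = 7  [[A, B, C are collinear ⇒ 3/2x-6y+63/2=0] ∩ [|B−(3, 6)|²=17]]
   so B = (7, 7)

B = (7, 7)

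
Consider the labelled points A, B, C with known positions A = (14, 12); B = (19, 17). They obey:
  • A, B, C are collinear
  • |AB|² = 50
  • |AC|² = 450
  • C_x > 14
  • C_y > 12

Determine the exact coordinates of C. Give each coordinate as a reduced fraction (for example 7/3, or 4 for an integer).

1. C_x = 29  [[A, B, C are collinear ⇒ -5x+5y+10=0] ∩ [|C−(14, 12)|²=450]]
2. C_y = 27  [[A, B, C are collinear ⇒ -5x+5y+10=0] ∩ [|C−(14, 12)|²=450]]
   so C = (29, 27)

C = (29, 27)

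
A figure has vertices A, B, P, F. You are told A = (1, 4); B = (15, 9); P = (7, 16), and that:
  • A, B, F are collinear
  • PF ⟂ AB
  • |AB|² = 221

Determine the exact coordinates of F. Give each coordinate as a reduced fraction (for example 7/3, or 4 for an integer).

F = (2237/221, 1604/221)

1. F_x = 2237/221  [[A, B, F are collinear ⇒ -5x+14y-51=0] ∩ [PF ⟂ AB ⇒ 14x+5y-178=0]]
2. F_y = 1604/221  [[A, B, F are collinear ⇒ -5x+14y-51=0] ∩ [PF ⟂ AB ⇒ 14x+5y-178=0]]
   so F = (2237/221, 1604/221)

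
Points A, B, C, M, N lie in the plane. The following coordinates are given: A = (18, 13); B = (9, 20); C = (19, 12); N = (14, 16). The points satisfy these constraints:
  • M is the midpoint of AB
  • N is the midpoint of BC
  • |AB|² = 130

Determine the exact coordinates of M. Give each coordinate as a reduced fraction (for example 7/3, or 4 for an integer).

M = (27/2, 33/2)

1. M_x = 27/2  [2·M = A+B = (18, 13)+(9, 20)]
2. M_y = 33/2  [2·M = A+B = (18, 13)+(9, 20)]
   so M = (27/2, 33/2)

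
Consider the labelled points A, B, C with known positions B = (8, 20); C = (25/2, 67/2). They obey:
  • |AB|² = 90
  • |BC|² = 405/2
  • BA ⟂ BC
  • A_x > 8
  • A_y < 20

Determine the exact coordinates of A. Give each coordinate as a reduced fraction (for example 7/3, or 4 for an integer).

1. A_x = 17  [[BA ⟂ BC ⇒ 9/2x+27/2y-306=0] ∩ [|A−(8, 20)|²=90]]
2. A_y = 17  [[BA ⟂ BC ⇒ 9/2x+27/2y-306=0] ∩ [|A−(8, 20)|²=90]]
   so A = (17, 17)

A = (17, 17)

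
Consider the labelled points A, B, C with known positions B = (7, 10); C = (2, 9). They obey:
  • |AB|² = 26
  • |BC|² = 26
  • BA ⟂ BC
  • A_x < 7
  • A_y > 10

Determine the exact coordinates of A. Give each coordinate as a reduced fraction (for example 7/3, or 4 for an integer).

A = (6, 15)

1. A_x = 6  [[BA ⟂ BC ⇒ -5x-1y+45=0] ∩ [|A−(7, 10)|²=26]]
2. A_y = 15  [[BA ⟂ BC ⇒ -5x-1y+45=0] ∩ [|A−(7, 10)|²=26]]
   so A = (6, 15)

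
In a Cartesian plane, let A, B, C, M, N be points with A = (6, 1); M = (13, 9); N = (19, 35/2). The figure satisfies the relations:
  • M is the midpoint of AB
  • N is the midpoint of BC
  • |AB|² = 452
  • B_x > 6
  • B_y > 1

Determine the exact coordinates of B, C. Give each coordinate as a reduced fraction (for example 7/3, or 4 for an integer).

B = (20, 17)
C = (18, 18)

1. B_x = 20  [B = 2·M−A = 2·(13, 9)−(6, 1)]
2. B_y = 17  [B = 2·M−A = 2·(13, 9)−(6, 1)]
   so B = (20, 17)
3. C_x = 18  [C = 2·N−B = 2·(19, 35/2)−(20, 17)]
4. C_y = 18  [C = 2·N−B = 2·(19, 35/2)−(20, 17)]
   so C = (18, 18)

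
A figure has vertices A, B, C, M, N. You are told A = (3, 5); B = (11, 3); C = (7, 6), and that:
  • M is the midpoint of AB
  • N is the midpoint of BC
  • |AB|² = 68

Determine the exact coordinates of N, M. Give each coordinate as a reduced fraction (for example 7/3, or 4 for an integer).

N = (9, 9/2)
M = (7, 4)

1. M_x = 7  [2·M = A+B = (3, 5)+(11, 3)]
2. M_y = 4  [2·M = A+B = (3, 5)+(11, 3)]
   so M = (7, 4)
3. N_x = 9  [2·N = B+C = (11, 3)+(7, 6)]
4. N_y = 9/2  [2·N = B+C = (11, 3)+(7, 6)]
   so N = (9, 9/2)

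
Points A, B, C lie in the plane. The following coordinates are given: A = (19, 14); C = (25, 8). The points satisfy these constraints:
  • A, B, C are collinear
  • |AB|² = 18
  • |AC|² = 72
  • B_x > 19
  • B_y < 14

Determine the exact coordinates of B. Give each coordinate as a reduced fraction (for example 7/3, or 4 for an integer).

B = (22, 11)

1. B_x = 22  [[A, B, C are collinear ⇒ -6x-6y+198=0] ∩ [|B−(19, 14)|²=18]]
2. B_y = 11  [[A, B, C are collinear ⇒ -6x-6y+198=0] ∩ [|B−(19, 14)|²=18]]
   so B = (22, 11)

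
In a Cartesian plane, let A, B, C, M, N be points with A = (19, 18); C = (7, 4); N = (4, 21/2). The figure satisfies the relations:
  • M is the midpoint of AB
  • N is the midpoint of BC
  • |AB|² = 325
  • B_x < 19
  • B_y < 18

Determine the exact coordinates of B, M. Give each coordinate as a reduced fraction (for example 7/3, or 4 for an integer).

1. B_x = 1  [B = 2·N−C = 2·(4, 21/2)−(7, 4)]
2. B_y = 17  [B = 2·N−C = 2·(4, 21/2)−(7, 4)]
   so B = (1, 17)
3. M_x = 10  [2·M = A+B = (19, 18)+(1, 17)]
4. M_y = 35/2  [2·M = A+B = (19, 18)+(1, 17)]
   so M = (10, 35/2)

B = (1, 17)
M = (10, 35/2)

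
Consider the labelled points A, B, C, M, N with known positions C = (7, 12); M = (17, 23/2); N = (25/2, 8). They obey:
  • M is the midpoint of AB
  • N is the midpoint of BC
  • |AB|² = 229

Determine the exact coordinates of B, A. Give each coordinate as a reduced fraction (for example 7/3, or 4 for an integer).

1. B_x = 18  [B = 2·N−C = 2·(25/2, 8)−(7, 12)]
2. B_y = 4  [B = 2·N−C = 2·(25/2, 8)−(7, 12)]
   so B = (18, 4)
3. A_x = 16  [A = 2·M−B = 2·(17, 23/2)−(18, 4)]
4. A_y = 19  [A = 2·M−B = 2·(17, 23/2)−(18, 4)]
   so A = (16, 19)

B = (18, 4)
A = (16, 19)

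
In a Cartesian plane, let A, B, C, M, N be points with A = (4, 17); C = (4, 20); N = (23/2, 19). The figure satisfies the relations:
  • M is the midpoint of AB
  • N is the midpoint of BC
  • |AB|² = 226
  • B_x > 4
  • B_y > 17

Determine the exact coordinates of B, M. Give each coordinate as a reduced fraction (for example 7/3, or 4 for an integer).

1. B_x = 19  [B = 2·N−C = 2·(23/2, 19)−(4, 20)]
2. B_y = 18  [B = 2·N−C = 2·(23/2, 19)−(4, 20)]
   so B = (19, 18)
3. M_x = 23/2  [2·M = A+B = (4, 17)+(19, 18)]
4. M_y = 35/2  [2·M = A+B = (4, 17)+(19, 18)]
   so M = (23/2, 35/2)

B = (19, 18)
M = (23/2, 35/2)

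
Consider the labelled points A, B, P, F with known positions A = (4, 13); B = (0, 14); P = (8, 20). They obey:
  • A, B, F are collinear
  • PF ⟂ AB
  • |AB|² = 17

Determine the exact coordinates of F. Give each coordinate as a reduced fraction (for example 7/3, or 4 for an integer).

1. F_x = 104/17  [[A, B, F are collinear ⇒ -1x-4y+56=0] ∩ [PF ⟂ AB ⇒ -4x+1y+12=0]]
2. F_y = 212/17  [[A, B, F are collinear ⇒ -1x-4y+56=0] ∩ [PF ⟂ AB ⇒ -4x+1y+12=0]]
   so F = (104/17, 212/17)

F = (104/17, 212/17)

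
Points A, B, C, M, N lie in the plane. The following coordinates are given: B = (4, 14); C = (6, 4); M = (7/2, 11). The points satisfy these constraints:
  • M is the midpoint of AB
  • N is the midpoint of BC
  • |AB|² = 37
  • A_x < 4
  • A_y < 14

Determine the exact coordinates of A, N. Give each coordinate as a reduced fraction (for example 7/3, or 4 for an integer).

A = (3, 8)
N = (5, 9)

1. A_x = 3  [A = 2·M−B = 2·(7/2, 11)−(4, 14)]
2. A_y = 8  [A = 2·M−B = 2·(7/2, 11)−(4, 14)]
   so A = (3, 8)
3. N_x = 5  [2·N = B+C = (4, 14)+(6, 4)]
4. N_y = 9  [2·N = B+C = (4, 14)+(6, 4)]
   so N = (5, 9)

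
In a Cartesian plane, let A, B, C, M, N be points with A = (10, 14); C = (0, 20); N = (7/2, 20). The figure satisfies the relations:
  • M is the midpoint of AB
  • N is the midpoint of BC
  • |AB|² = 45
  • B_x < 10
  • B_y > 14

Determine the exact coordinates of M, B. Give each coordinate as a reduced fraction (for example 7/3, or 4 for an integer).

M = (17/2, 17)
B = (7, 20)

1. B_x = 7  [B = 2·N−C = 2·(7/2, 20)−(0, 20)]
2. B_y = 20  [B = 2·N−C = 2·(7/2, 20)−(0, 20)]
   so B = (7, 20)
3. M_x = 17/2  [2·M = A+B = (10, 14)+(7, 20)]
4. M_y = 17  [2·M = A+B = (10, 14)+(7, 20)]
   so M = (17/2, 17)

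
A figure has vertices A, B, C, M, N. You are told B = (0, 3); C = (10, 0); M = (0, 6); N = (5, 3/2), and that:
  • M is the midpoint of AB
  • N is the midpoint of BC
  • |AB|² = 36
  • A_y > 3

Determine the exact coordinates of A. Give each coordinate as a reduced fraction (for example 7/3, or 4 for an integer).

1. A_x = 0  [A = 2·M−B = 2·(0, 6)−(0, 3)]
2. A_y = 9  [A = 2·M−B = 2·(0, 6)−(0, 3)]
   so A = (0, 9)

A = (0, 9)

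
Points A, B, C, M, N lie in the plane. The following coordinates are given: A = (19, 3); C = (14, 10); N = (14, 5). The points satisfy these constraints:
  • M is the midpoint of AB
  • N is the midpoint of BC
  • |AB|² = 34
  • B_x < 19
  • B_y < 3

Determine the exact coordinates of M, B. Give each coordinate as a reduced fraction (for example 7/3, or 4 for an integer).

1. B_x = 14  [B = 2·N−C = 2·(14, 5)−(14, 10)]
2. B_y = 0  [B = 2·N−C = 2·(14, 5)−(14, 10)]
   so B = (14, 0)
3. M_x = 33/2  [2·M = A+B = (19, 3)+(14, 0)]
4. M_y = 3/2  [2·M = A+B = (19, 3)+(14, 0)]
   so M = (33/2, 3/2)

M = (33/2, 3/2)
B = (14, 0)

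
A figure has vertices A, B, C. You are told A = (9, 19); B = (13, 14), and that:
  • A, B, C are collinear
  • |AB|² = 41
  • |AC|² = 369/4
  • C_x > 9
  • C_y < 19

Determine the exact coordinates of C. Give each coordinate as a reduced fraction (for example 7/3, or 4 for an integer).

C = (15, 23/2)

1. C_x = 15  [[A, B, C are collinear ⇒ 5x+4y-121=0] ∩ [|C−(9, 19)|²=369/4]]
2. C_y = 23/2  [[A, B, C are collinear ⇒ 5x+4y-121=0] ∩ [|C−(9, 19)|²=369/4]]
   so C = (15, 23/2)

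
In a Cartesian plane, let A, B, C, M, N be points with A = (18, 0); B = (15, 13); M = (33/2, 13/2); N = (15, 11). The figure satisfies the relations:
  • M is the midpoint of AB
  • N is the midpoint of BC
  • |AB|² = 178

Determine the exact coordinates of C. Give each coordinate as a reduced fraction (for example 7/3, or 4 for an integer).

C = (15, 9)

1. C_x = 15  [C = 2·N−B = 2·(15, 11)−(15, 13)]
2. C_y = 9  [C = 2·N−B = 2·(15, 11)−(15, 13)]
   so C = (15, 9)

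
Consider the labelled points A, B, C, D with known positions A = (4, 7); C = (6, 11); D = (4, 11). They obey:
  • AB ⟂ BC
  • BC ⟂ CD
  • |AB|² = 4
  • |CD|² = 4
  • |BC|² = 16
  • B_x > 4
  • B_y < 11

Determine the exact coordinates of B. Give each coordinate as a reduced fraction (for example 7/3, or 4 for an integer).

1. B_x = 6  [[BC ⟂ CD ⇒ 2x-12=0] ∩ [|B−(4, 7)|²=4]]
2. B_y = 7  [[BC ⟂ CD ⇒ 2x-12=0] ∩ [|B−(4, 7)|²=4]]
   so B = (6, 7)

B = (6, 7)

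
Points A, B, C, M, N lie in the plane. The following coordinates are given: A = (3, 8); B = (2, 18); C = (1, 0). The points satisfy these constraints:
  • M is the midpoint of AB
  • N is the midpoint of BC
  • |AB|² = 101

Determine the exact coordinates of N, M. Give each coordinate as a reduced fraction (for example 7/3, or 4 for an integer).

1. M_x = 5/2  [2·M = A+B = (3, 8)+(2, 18)]
2. M_y = 13  [2·M = A+B = (3, 8)+(2, 18)]
   so M = (5/2, 13)
3. N_x = 3/2  [2·N = B+C = (2, 18)+(1, 0)]
4. N_y = 9  [2·N = B+C = (2, 18)+(1, 0)]
   so N = (3/2, 9)

N = (3/2, 9)
M = (5/2, 13)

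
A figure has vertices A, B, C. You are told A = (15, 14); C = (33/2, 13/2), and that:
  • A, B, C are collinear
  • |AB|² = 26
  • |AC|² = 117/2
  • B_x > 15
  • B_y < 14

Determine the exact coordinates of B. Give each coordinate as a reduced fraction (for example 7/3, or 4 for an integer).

1. B_x = 16  [[A, B, C are collinear ⇒ -15/2x-3/2y+267/2=0] ∩ [|B−(15, 14)|²=26]]
2. B_y = 9  [[A, B, C are collinear ⇒ -15/2x-3/2y+267/2=0] ∩ [|B−(15, 14)|²=26]]
   so B = (16, 9)

B = (16, 9)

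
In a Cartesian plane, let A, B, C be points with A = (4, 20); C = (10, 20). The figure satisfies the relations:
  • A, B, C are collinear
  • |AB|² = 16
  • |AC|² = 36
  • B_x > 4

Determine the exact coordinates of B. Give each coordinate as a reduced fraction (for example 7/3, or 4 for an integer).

1. B_x = 8  [[A, B, C are collinear ⇒ -6y+120=0] ∩ [|B−(4, 20)|²=16]]
2. B_y = 20  [[A, B, C are collinear ⇒ -6y+120=0] ∩ [|B−(4, 20)|²=16]]
   so B = (8, 20)

B = (8, 20)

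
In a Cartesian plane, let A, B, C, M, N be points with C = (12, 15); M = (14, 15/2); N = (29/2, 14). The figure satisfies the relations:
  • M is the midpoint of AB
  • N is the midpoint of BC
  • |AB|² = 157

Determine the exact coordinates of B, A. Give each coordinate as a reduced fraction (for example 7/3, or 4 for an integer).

1. B_x = 17  [B = 2·N−C = 2·(29/2, 14)−(12, 15)]
2. B_y = 13  [B = 2·N−C = 2·(29/2, 14)−(12, 15)]
   so B = (17, 13)
3. A_x = 11  [A = 2·M−B = 2·(14, 15/2)−(17, 13)]
4. A_y = 2  [A = 2·M−B = 2·(14, 15/2)−(17, 13)]
   so A = (11, 2)

B = (17, 13)
A = (11, 2)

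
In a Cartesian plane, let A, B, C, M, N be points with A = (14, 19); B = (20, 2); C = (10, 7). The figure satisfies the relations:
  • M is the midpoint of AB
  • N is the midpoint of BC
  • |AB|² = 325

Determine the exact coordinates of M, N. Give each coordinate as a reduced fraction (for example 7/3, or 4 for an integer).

M = (17, 21/2)
N = (15, 9/2)

1. M_x = 17  [2·M = A+B = (14, 19)+(20, 2)]
2. M_y = 21/2  [2·M = A+B = (14, 19)+(20, 2)]
   so M = (17, 21/2)
3. N_x = 15  [2·N = B+C = (20, 2)+(10, 7)]
4. N_y = 9/2  [2·N = B+C = (20, 2)+(10, 7)]
   so N = (15, 9/2)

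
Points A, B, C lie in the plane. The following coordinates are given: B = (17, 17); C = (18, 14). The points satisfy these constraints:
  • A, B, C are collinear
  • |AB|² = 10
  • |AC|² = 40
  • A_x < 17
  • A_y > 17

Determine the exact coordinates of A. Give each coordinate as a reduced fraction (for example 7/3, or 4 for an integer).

1. A_x = 16  [[A, B, C are collinear ⇒ 3x+1y-68=0] ∩ [|A−(17, 17)|²=10]]
2. A_y = 20  [[A, B, C are collinear ⇒ 3x+1y-68=0] ∩ [|A−(17, 17)|²=10]]
   so A = (16, 20)

A = (16, 20)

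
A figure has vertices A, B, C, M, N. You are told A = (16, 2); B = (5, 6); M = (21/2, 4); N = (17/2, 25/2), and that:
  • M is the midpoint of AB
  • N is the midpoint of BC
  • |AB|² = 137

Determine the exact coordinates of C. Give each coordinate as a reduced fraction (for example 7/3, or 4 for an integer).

1. C_x = 12  [C = 2·N−B = 2·(17/2, 25/2)−(5, 6)]
2. C_y = 19  [C = 2·N−B = 2·(17/2, 25/2)−(5, 6)]
   so C = (12, 19)

C = (12, 19)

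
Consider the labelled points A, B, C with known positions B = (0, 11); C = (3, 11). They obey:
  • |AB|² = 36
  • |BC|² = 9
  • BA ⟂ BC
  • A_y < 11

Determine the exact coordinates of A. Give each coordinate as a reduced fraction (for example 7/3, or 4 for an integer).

A = (0, 5)

1. A_x = 0  [[BA ⟂ BC ⇒ 3x=0] ∩ [|A−(0, 11)|²=36]]
2. A_y = 5  [[BA ⟂ BC ⇒ 3x=0] ∩ [|A−(0, 11)|²=36]]
   so A = (0, 5)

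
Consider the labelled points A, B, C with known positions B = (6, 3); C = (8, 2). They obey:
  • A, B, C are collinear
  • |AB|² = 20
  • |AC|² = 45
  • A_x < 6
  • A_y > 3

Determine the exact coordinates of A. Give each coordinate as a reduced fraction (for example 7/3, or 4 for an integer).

A = (2, 5)

1. A_x = 2  [[A, B, C are collinear ⇒ 1x+2y-12=0] ∩ [|A−(6, 3)|²=20]]
2. A_y = 5  [[A, B, C are collinear ⇒ 1x+2y-12=0] ∩ [|A−(6, 3)|²=20]]
   so A = (2, 5)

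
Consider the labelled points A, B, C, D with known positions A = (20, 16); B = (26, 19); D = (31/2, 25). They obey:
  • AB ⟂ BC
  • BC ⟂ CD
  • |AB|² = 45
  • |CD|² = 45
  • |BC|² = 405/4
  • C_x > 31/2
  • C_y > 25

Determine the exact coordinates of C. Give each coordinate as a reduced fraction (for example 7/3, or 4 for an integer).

1. C_x = 43/2  [[AB ⟂ BC ⇒ 6x+3y-213=0] ∩ [|C−(31/2, 25)|²=45]]
2. C_y = 28  [[AB ⟂ BC ⇒ 6x+3y-213=0] ∩ [|C−(31/2, 25)|²=45]]
   so C = (43/2, 28)

C = (43/2, 28)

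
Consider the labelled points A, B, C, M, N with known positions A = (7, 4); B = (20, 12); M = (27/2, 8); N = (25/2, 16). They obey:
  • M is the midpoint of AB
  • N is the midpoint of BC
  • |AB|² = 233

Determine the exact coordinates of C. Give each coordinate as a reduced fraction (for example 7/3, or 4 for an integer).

C = (5, 20)

1. C_x = 5  [C = 2·N−B = 2·(25/2, 16)−(20, 12)]
2. C_y = 20  [C = 2·N−B = 2·(25/2, 16)−(20, 12)]
   so C = (5, 20)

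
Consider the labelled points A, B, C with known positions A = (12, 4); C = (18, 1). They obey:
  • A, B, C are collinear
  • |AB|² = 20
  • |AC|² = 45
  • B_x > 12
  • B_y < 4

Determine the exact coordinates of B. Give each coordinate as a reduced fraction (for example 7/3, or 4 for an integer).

B = (16, 2)

1. B_x = 16  [[A, B, C are collinear ⇒ -3x-6y+60=0] ∩ [|B−(12, 4)|²=20]]
2. B_y = 2  [[A, B, C are collinear ⇒ -3x-6y+60=0] ∩ [|B−(12, 4)|²=20]]
   so B = (16, 2)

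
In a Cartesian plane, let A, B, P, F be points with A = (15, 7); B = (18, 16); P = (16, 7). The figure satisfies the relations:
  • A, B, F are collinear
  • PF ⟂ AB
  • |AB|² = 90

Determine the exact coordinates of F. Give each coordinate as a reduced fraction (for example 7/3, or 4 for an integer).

F = (151/10, 73/10)

1. F_x = 151/10  [[A, B, F are collinear ⇒ -9x+3y+114=0] ∩ [PF ⟂ AB ⇒ 3x+9y-111=0]]
2. F_y = 73/10  [[A, B, F are collinear ⇒ -9x+3y+114=0] ∩ [PF ⟂ AB ⇒ 3x+9y-111=0]]
   so F = (151/10, 73/10)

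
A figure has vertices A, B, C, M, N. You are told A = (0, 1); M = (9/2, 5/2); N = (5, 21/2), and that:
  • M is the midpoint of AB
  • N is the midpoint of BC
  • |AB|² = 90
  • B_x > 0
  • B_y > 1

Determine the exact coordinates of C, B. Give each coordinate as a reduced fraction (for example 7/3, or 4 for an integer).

1. B_x = 9  [B = 2·M−A = 2·(9/2, 5/2)−(0, 1)]
2. B_y = 4  [B = 2·M−A = 2·(9/2, 5/2)−(0, 1)]
   so B = (9, 4)
3. C_x = 1  [C = 2·N−B = 2·(5, 21/2)−(9, 4)]
4. C_y = 17  [C = 2·N−B = 2·(5, 21/2)−(9, 4)]
   so C = (1, 17)

C = (1, 17)
B = (9, 4)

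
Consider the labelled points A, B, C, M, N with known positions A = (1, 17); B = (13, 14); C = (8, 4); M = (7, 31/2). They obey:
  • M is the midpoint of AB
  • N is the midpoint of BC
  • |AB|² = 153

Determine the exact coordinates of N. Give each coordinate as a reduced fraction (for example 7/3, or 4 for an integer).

N = (21/2, 9)

1. N_x = 21/2  [2·N = B+C = (13, 14)+(8, 4)]
2. N_y = 9  [2·N = B+C = (13, 14)+(8, 4)]
   so N = (21/2, 9)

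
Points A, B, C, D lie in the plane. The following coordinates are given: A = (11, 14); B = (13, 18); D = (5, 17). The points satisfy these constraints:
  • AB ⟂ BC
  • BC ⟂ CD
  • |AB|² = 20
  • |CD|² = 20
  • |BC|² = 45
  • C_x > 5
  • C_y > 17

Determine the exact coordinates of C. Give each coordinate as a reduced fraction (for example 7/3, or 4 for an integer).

1. C_x = 7  [[AB ⟂ BC ⇒ 2x+4y-98=0] ∩ [|C−(5, 17)|²=20]]
2. C_y = 21  [[AB ⟂ BC ⇒ 2x+4y-98=0] ∩ [|C−(5, 17)|²=20]]
   so C = (7, 21)

C = (7, 21)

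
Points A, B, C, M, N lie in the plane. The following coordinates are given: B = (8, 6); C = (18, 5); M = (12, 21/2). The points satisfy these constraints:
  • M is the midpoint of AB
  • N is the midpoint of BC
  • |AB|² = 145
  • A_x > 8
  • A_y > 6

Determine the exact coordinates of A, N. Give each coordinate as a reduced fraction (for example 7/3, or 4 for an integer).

A = (16, 15)
N = (13, 11/2)

1. A_x = 16  [A = 2·M−B = 2·(12, 21/2)−(8, 6)]
2. A_y = 15  [A = 2·M−B = 2·(12, 21/2)−(8, 6)]
   so A = (16, 15)
3. N_x = 13  [2·N = B+C = (8, 6)+(18, 5)]
4. N_y = 11/2  [2·N = B+C = (8, 6)+(18, 5)]
   so N = (13, 11/2)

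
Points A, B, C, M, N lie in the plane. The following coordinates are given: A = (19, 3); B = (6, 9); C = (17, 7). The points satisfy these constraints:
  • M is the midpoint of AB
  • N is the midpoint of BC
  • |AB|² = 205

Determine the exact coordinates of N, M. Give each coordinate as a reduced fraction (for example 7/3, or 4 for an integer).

N = (23/2, 8)
M = (25/2, 6)

1. M_x = 25/2  [2·M = A+B = (19, 3)+(6, 9)]
2. M_y = 6  [2·M = A+B = (19, 3)+(6, 9)]
   so M = (25/2, 6)
3. N_x = 23/2  [2·N = B+C = (6, 9)+(17, 7)]
4. N_y = 8  [2·N = B+C = (6, 9)+(17, 7)]
   so N = (23/2, 8)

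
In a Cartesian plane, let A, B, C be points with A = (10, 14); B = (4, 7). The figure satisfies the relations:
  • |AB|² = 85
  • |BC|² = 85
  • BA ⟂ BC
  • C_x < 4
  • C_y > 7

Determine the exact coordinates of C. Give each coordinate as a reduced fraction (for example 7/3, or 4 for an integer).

1. C_x = -3  [[BA ⟂ BC ⇒ 6x+7y-73=0] ∩ [|C−(4, 7)|²=85]]
2. C_y = 13  [[BA ⟂ BC ⇒ 6x+7y-73=0] ∩ [|C−(4, 7)|²=85]]
   so C = (-3, 13)

C = (-3, 13)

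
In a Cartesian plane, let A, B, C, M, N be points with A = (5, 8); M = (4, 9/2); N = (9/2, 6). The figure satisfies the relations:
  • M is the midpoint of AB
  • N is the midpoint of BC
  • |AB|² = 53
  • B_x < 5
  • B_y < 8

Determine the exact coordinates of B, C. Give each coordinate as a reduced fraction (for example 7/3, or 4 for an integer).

B = (3, 1)
C = (6, 11)

1. B_x = 3  [B = 2·M−A = 2·(4, 9/2)−(5, 8)]
2. B_y = 1  [B = 2·M−A = 2·(4, 9/2)−(5, 8)]
   so B = (3, 1)
3. C_x = 6  [C = 2·N−B = 2·(9/2, 6)−(3, 1)]
4. C_y = 11  [C = 2·N−B = 2·(9/2, 6)−(3, 1)]
   so C = (6, 11)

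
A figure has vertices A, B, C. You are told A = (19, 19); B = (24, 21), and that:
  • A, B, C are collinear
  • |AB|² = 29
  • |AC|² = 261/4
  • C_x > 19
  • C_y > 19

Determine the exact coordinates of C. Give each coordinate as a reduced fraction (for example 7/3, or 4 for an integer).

1. C_x = 53/2  [[A, B, C are collinear ⇒ -2x+5y-57=0] ∩ [|C−(19, 19)|²=261/4]]
2. C_y = 22  [[A, B, C are collinear ⇒ -2x+5y-57=0] ∩ [|C−(19, 19)|²=261/4]]
   so C = (53/2, 22)

C = (53/2, 22)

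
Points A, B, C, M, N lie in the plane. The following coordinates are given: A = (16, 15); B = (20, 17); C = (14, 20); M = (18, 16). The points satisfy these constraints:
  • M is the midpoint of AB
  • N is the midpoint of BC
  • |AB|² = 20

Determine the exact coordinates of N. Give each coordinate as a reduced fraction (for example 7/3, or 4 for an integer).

1. N_x = 17  [2·N = B+C = (20, 17)+(14, 20)]
2. N_y = 37/2  [2·N = B+C = (20, 17)+(14, 20)]
   so N = (17, 37/2)

N = (17, 37/2)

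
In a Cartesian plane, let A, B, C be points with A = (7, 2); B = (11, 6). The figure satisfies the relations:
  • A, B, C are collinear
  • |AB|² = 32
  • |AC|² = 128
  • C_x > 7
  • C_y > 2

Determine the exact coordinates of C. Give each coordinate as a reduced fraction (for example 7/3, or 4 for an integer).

C = (15, 10)

1. C_x = 15  [[A, B, C are collinear ⇒ -4x+4y+20=0] ∩ [|C−(7, 2)|²=128]]
2. C_y = 10  [[A, B, C are collinear ⇒ -4x+4y+20=0] ∩ [|C−(7, 2)|²=128]]
   so C = (15, 10)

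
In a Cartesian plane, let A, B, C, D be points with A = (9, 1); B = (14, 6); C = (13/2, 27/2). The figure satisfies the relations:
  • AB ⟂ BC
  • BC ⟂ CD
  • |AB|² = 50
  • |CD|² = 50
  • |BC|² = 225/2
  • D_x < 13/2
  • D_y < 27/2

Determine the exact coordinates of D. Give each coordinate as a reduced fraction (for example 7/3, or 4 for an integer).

D = (3/2, 17/2)

1. D_x = 3/2  [[BC ⟂ CD ⇒ -15/2x+15/2y-105/2=0] ∩ [|D−(13/2, 27/2)|²=50]]
2. D_y = 17/2  [[BC ⟂ CD ⇒ -15/2x+15/2y-105/2=0] ∩ [|D−(13/2, 27/2)|²=50]]
   so D = (3/2, 17/2)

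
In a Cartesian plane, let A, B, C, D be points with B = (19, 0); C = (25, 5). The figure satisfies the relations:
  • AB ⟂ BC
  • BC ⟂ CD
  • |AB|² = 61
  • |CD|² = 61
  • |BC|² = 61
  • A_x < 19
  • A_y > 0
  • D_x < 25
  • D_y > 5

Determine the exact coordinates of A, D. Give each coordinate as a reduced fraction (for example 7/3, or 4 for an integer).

A = (14, 6)
D = (20, 11)

1. A_x = 14  [[AB ⟂ BC ⇒ -6x-5y+114=0] ∩ [|A−(19, 0)|²=61]]
2. A_y = 6  [[AB ⟂ BC ⇒ -6x-5y+114=0] ∩ [|A−(19, 0)|²=61]]
   so A = (14, 6)
3. D_x = 20  [[BC ⟂ CD ⇒ 6x+5y-175=0] ∩ [|D−(25, 5)|²=61]]
4. D_y = 11  [[BC ⟂ CD ⇒ 6x+5y-175=0] ∩ [|D−(25, 5)|²=61]]
   so D = (20, 11)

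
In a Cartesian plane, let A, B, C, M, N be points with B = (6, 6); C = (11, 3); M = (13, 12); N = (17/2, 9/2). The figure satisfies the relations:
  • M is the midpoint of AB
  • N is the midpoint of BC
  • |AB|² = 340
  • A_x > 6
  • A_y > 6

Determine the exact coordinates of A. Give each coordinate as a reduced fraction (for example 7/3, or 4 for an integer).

1. A_x = 20  [A = 2·M−B = 2·(13, 12)−(6, 6)]
2. A_y = 18  [A = 2·M−B = 2·(13, 12)−(6, 6)]
   so A = (20, 18)

A = (20, 18)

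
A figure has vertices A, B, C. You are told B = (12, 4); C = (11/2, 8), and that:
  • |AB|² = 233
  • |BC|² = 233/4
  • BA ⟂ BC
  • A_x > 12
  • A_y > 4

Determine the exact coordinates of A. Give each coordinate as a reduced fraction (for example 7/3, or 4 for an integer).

A = (20, 17)

1. A_x = 20  [[BA ⟂ BC ⇒ -13/2x+4y+62=0] ∩ [|A−(12, 4)|²=233]]
2. A_y = 17  [[BA ⟂ BC ⇒ -13/2x+4y+62=0] ∩ [|A−(12, 4)|²=233]]
   so A = (20, 17)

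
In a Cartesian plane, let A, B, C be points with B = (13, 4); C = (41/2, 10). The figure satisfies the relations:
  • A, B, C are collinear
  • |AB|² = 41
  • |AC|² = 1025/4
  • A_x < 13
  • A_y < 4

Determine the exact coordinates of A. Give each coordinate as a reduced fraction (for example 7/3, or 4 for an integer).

A = (8, 0)

1. A_x = 8  [[A, B, C are collinear ⇒ -6x+15/2y+48=0] ∩ [|A−(13, 4)|²=41]]
2. A_y = 0  [[A, B, C are collinear ⇒ -6x+15/2y+48=0] ∩ [|A−(13, 4)|²=41]]
   so A = (8, 0)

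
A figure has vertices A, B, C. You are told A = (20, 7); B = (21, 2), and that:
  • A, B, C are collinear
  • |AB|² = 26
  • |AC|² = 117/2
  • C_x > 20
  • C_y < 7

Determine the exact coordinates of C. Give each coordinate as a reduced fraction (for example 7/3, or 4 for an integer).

1. C_x = 43/2  [[A, B, C are collinear ⇒ 5x+1y-107=0] ∩ [|C−(20, 7)|²=117/2]]
2. C_y = -1/2  [[A, B, C are collinear ⇒ 5x+1y-107=0] ∩ [|C−(20, 7)|²=117/2]]
   so C = (43/2, -1/2)

C = (43/2, -1/2)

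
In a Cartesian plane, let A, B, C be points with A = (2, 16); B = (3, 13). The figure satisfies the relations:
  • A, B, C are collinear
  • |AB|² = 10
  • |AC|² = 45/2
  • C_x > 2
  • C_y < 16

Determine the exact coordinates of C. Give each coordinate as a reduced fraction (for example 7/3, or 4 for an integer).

C = (7/2, 23/2)

1. C_x = 7/2  [[A, B, C are collinear ⇒ 3x+1y-22=0] ∩ [|C−(2, 16)|²=45/2]]
2. C_y = 23/2  [[A, B, C are collinear ⇒ 3x+1y-22=0] ∩ [|C−(2, 16)|²=45/2]]
   so C = (7/2, 23/2)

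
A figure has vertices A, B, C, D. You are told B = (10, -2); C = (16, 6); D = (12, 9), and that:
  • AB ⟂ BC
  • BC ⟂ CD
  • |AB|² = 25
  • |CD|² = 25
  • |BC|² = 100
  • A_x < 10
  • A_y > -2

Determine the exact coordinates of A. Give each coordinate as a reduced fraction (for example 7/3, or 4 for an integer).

1. A_x = 6  [[AB ⟂ BC ⇒ -6x-8y+44=0] ∩ [|A−(10, -2)|²=25]]
2. A_y = 1  [[AB ⟂ BC ⇒ -6x-8y+44=0] ∩ [|A−(10, -2)|²=25]]
   so A = (6, 1)

A = (6, 1)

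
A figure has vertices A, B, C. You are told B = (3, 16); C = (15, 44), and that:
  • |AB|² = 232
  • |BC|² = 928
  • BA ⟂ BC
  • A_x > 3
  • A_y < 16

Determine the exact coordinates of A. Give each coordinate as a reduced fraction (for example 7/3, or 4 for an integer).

A = (17, 10)

1. A_x = 17  [[BA ⟂ BC ⇒ 12x+28y-484=0] ∩ [|A−(3, 16)|²=232]]
2. A_y = 10  [[BA ⟂ BC ⇒ 12x+28y-484=0] ∩ [|A−(3, 16)|²=232]]
   so A = (17, 10)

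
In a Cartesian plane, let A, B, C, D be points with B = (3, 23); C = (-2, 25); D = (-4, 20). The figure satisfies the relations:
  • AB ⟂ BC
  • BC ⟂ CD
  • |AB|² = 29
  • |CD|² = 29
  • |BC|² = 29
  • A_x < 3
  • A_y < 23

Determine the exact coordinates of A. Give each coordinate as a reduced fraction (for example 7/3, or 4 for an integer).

A = (1, 18)

1. A_x = 1  [[AB ⟂ BC ⇒ 5x-2y+31=0] ∩ [|A−(3, 23)|²=29]]
2. A_y = 18  [[AB ⟂ BC ⇒ 5x-2y+31=0] ∩ [|A−(3, 23)|²=29]]
   so A = (1, 18)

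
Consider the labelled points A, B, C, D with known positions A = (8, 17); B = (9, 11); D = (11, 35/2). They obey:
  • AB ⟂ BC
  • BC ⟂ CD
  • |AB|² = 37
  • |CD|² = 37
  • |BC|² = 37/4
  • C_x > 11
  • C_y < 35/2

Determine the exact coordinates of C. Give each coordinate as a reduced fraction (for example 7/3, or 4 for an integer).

1. C_x = 12  [[AB ⟂ BC ⇒ 1x-6y+57=0] ∩ [|C−(11, 35/2)|²=37]]
2. C_y = 23/2  [[AB ⟂ BC ⇒ 1x-6y+57=0] ∩ [|C−(11, 35/2)|²=37]]
   so C = (12, 23/2)

C = (12, 23/2)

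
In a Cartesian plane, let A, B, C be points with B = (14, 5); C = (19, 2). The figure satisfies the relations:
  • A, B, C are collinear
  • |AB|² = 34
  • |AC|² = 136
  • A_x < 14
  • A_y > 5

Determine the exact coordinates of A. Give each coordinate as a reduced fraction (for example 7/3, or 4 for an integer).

1. A_x = 9  [[A, B, C are collinear ⇒ 3x+5y-67=0] ∩ [|A−(14, 5)|²=34]]
2. A_y = 8  [[A, B, C are collinear ⇒ 3x+5y-67=0] ∩ [|A−(14, 5)|²=34]]
   so A = (9, 8)

A = (9, 8)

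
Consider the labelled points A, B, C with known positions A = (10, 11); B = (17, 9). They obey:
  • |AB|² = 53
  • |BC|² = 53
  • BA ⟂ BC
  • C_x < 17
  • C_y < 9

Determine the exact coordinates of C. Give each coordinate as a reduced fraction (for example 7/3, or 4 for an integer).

1. C_x = 15  [[BA ⟂ BC ⇒ -7x+2y+101=0] ∩ [|C−(17, 9)|²=53]]
2. C_y = 2  [[BA ⟂ BC ⇒ -7x+2y+101=0] ∩ [|C−(17, 9)|²=53]]
   so C = (15, 2)

C = (15, 2)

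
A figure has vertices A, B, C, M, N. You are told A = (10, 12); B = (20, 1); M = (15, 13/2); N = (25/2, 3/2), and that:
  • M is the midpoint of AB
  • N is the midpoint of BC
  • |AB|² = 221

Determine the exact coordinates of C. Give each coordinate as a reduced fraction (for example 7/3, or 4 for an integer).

1. C_x = 5  [C = 2·N−B = 2·(25/2, 3/2)−(20, 1)]
2. C_y = 2  [C = 2·N−B = 2·(25/2, 3/2)−(20, 1)]
   so C = (5, 2)

C = (5, 2)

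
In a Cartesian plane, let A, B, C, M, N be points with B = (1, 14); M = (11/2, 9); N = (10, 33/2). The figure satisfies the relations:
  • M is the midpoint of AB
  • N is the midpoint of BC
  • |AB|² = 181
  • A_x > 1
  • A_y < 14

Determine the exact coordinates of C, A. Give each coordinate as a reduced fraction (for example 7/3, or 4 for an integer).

1. A_x = 10  [A = 2·M−B = 2·(11/2, 9)−(1, 14)]
2. A_y = 4  [A = 2·M−B = 2·(11/2, 9)−(1, 14)]
   so A = (10, 4)
3. C_x = 19  [C = 2·N−B = 2·(10, 33/2)−(1, 14)]
4. C_y = 19  [C = 2·N−B = 2·(10, 33/2)−(1, 14)]
   so C = (19, 19)

C = (19, 19)
A = (10, 4)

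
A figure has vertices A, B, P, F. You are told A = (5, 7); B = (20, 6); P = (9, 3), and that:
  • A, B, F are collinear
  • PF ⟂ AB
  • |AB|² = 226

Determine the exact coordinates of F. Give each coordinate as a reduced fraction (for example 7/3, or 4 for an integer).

F = (1045/113, 759/113)

1. F_x = 1045/113  [[A, B, F are collinear ⇒ 1x+15y-110=0] ∩ [PF ⟂ AB ⇒ 15x-1y-132=0]]
2. F_y = 759/113  [[A, B, F are collinear ⇒ 1x+15y-110=0] ∩ [PF ⟂ AB ⇒ 15x-1y-132=0]]
   so F = (1045/113, 759/113)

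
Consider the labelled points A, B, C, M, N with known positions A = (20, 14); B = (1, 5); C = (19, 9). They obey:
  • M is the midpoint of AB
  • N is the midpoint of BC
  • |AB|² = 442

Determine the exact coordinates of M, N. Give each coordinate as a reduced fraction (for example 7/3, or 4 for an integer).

M = (21/2, 19/2)
N = (10, 7)

1. M_x = 21/2  [2·M = A+B = (20, 14)+(1, 5)]
2. M_y = 19/2  [2·M = A+B = (20, 14)+(1, 5)]
   so M = (21/2, 19/2)
3. N_x = 10  [2·N = B+C = (1, 5)+(19, 9)]
4. N_y = 7  [2·N = B+C = (1, 5)+(19, 9)]
   so N = (10, 7)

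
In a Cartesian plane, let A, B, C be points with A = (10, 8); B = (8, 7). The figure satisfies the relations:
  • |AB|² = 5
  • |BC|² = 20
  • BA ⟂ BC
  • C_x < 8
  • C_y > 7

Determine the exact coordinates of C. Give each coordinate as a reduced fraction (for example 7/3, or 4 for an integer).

C = (6, 11)

1. C_x = 6  [[BA ⟂ BC ⇒ 2x+1y-23=0] ∩ [|C−(8, 7)|²=20]]
2. C_y = 11  [[BA ⟂ BC ⇒ 2x+1y-23=0] ∩ [|C−(8, 7)|²=20]]
   so C = (6, 11)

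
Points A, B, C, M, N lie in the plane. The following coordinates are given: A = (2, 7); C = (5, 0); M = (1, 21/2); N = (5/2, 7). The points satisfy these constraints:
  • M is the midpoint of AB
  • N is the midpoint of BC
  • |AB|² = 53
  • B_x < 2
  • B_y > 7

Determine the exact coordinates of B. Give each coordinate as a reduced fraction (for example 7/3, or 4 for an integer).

1. B_x = 0  [B = 2·M−A = 2·(1, 21/2)−(2, 7)]
2. B_y = 14  [B = 2·M−A = 2·(1, 21/2)−(2, 7)]
   so B = (0, 14)

B = (0, 14)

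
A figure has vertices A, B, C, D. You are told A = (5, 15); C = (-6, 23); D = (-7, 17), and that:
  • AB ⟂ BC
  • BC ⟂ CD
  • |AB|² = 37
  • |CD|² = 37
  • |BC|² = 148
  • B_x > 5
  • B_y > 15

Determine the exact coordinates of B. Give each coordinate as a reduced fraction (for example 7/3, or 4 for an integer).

B = (6, 21)

1. B_x = 6  [[BC ⟂ CD ⇒ 1x+6y-132=0] ∩ [|B−(5, 15)|²=37]]
2. B_y = 21  [[BC ⟂ CD ⇒ 1x+6y-132=0] ∩ [|B−(5, 15)|²=37]]
   so B = (6, 21)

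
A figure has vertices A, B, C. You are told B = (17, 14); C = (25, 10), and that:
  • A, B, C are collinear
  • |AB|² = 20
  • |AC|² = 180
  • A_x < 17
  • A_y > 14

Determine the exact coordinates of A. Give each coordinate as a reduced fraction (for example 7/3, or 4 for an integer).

A = (13, 16)

1. A_x = 13  [[A, B, C are collinear ⇒ 4x+8y-180=0] ∩ [|A−(17, 14)|²=20]]
2. A_y = 16  [[A, B, C are collinear ⇒ 4x+8y-180=0] ∩ [|A−(17, 14)|²=20]]
   so A = (13, 16)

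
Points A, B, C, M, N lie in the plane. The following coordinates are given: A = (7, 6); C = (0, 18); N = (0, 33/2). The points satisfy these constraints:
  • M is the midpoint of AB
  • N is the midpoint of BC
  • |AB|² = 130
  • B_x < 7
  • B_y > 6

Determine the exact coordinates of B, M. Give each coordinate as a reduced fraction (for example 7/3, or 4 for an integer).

B = (0, 15)
M = (7/2, 21/2)

1. B_x = 0  [B = 2·N−C = 2·(0, 33/2)−(0, 18)]
2. B_y = 15  [B = 2·N−C = 2·(0, 33/2)−(0, 18)]
   so B = (0, 15)
3. M_x = 7/2  [2·M = A+B = (7, 6)+(0, 15)]
4. M_y = 21/2  [2·M = A+B = (7, 6)+(0, 15)]
   so M = (7/2, 21/2)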